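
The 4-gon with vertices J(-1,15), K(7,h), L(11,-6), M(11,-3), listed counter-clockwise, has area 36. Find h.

Write out the shoelace sum; only the two edges meeting at K involve h:
2·Area = [((-1)·h − 7·15) + (7·(-6) − 11·h)] + 195
       = -12·h + 48 = 72
⇒ h = -2.

-2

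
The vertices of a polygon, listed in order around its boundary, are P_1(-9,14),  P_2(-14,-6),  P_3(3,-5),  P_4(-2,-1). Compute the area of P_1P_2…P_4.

Σ = (250) + (88) + (-13) + (-37) = 288
Area = |Σ|/2 = 144.

144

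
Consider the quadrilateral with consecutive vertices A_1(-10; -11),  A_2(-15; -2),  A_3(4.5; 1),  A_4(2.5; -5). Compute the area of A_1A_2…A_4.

Apply the shoelace formula: 2A = Σ (x_i·y_{i+1} − x_{i+1}·y_i), indices taken mod 4.
Σ = (-145) + (-6) + (-25) + (-77.5) = -253.5
Area = |Σ|/2 = 126.75.

126.75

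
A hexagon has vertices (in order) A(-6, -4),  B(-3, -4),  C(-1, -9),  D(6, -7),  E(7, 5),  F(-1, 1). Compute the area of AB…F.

Apply Gauss's area formula: 2A = Σ (x_i·y_{i+1} − x_{i+1}·y_i), indices taken mod 6.
A→B: (-6)(-4) − (-3)(-4) = 12
B→C: (-3)(-9) − (-1)(-4) = 23
C→D: (-1)(-7) − (6)(-9) = 61
D→E: (6)(5) − (7)(-7) = 79
E→F: (7)(1) − (-1)(5) = 12
F→A: (-1)(-4) − (-6)(1) = 10
Σ = 197
Area = |Σ|/2 = 98.5.

98.5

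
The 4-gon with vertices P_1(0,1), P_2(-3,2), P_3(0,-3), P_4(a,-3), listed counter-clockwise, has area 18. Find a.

6

Write out the shoelace sum; only the two edges meeting at P_4 involve a:
2·Area = [(0·(-3) − a·(-3)) + (a·1 − 0·(-3))] + 12
       = 4·a + 12 = 36
⇒ a = 6.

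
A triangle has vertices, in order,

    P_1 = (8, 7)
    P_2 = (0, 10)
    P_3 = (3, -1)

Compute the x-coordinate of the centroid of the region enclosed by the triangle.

Apply the surveyor's formula. First the cross-terms c_i = x_i·y_{i+1} − x_{i+1}·y_i:
  80, -30, 29  ⇒  2A = 79, A = 39.5.
Then Σ (x_i + x_{i+1})·c_i = 869, so x̄ = 869 / (6·39.5) = 11/3.

11/3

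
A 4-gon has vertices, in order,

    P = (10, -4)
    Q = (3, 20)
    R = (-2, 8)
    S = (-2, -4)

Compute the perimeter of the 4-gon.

|PQ| = √((-7)² + (24)²) = √625 = 25
|QR| = √((-5)² + (-12)²) = √169 = 13
|RS| = √((0)² + (-12)²) = √144 = 12
|SP| = √((12)² + (0)²) = √144 = 12
Perimeter = 25 + 13 + 12 + 12 = 62.

62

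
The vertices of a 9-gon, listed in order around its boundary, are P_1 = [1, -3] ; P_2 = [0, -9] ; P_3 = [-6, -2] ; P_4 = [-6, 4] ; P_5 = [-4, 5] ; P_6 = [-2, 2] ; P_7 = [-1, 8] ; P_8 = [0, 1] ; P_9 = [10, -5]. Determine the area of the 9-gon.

Apply the shoelace formula: 2A = Σ (x_i·y_{i+1} − x_{i+1}·y_i), indices taken mod 9.
Σ = (-9) + (-54) + (-36) + (-14) + (2) + (-14) + (-1) + (-10) + (-25) = -161
Area = |Σ|/2 = 80.5.

80.5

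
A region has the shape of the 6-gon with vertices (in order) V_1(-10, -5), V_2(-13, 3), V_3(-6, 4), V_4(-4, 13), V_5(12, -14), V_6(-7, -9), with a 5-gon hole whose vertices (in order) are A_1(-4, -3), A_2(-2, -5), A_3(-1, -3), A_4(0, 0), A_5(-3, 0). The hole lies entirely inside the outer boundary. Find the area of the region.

Outer boundary:
Σ = (-95) + (-34) + (-62) + (-100) + (-206) + (-55) = -552
Area = |Σ|/2 = 276.
Hole:
Apply Gauss's area formula: 2A = Σ (x_i·y_{i+1} − x_{i+1}·y_i), indices taken mod 5.
Σ = (14) + (1) + (0) + (0) + (9) = 24
Area = |Σ|/2 = 12.
Net area = 276 − 12 = 264.

264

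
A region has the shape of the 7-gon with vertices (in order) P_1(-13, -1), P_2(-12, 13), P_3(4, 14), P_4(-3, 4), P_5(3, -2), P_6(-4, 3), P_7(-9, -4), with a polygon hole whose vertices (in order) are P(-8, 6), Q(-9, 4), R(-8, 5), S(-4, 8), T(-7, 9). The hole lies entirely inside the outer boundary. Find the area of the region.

166.5

Outer boundary:
Σ = (-181) + (-220) + (58) + (-6) + (1) + (43) + (-43) = -348
Area = |Σ|/2 = 174.
Hole:
Σ = (22) + (-13) + (-44) + (20) + (30) = 15
Area = |Σ|/2 = 7.5.
Net area = 174 − 7.5 = 166.5.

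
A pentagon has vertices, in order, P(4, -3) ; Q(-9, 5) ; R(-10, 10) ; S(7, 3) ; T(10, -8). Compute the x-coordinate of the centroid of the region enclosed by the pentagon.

Apply Gauss's area formula. First the cross-terms c_i = x_i·y_{i+1} − x_{i+1}·y_i:
  -7, -40, -100, -86, 2  ⇒  2A = -231, A = -115.5.
Then Σ (x_i + x_{i+1})·c_i = -339, so x̄ = -339 / (6·(-115.5)) = 113/231.

113/231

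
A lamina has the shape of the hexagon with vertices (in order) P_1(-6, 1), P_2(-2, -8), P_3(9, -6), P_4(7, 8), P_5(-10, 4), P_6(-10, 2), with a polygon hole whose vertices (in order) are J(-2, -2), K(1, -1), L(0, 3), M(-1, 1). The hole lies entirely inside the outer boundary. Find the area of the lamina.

182

Outer boundary:
Apply Gauss's area formula: 2A = Σ (x_i·y_{i+1} − x_{i+1}·y_i), indices taken mod 6.
Σ = (50) + (84) + (114) + (108) + (20) + (2) = 378
Area = |Σ|/2 = 189.
Hole:
Apply the shoelace (surveyor's) formula: 2A = Σ (x_i·y_{i+1} − x_{i+1}·y_i), indices taken mod 4.
Σ = (4) + (3) + (3) + (4) = 14
Area = |Σ|/2 = 7.
Net area = 189 − 7 = 182.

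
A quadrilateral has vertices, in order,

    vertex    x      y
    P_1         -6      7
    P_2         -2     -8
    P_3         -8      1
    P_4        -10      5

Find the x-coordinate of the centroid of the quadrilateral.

Apply the shoelace (surveyor's) formula. First the cross-terms c_i = x_i·y_{i+1} − x_{i+1}·y_i:
  62, -66, -30, -40  ⇒  2A = -74, A = -37.
Then Σ (x_i + x_{i+1})·c_i = 1344, so x̄ = 1344 / (6·(-37)) = -224/37.

-224/37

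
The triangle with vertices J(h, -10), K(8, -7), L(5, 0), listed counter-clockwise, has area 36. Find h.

The doubled signed area Σ (x_i y_{i+1} − x_{i+1} y_i) is linear in h.
With h=0 it equals 65; the coefficient of h is -7 (from the two edges through J).
So -7·h + 65 = 2·36 = 72 ⇒ h = -1.

-1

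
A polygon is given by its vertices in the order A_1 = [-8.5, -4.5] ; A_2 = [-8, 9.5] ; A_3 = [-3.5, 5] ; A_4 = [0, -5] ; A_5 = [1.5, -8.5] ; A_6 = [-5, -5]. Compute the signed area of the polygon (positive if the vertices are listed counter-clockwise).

Apply Gauss's area formula: 2A = Σ (x_i·y_{i+1} − x_{i+1}·y_i), indices taken mod 6.
Σ = (-116.75) + (-6.75) + (17.5) + (7.5) + (-50) + (-20) = -168.5
Signed area = Σ/2 = -84.25 (negative ⇒ clockwise traversal).

-84.25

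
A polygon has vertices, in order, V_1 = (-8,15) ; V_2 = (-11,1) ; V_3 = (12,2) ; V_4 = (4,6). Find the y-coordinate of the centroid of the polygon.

346/59

Apply the shoelace (surveyor's) formula. First the cross-terms c_i = x_i·y_{i+1} − x_{i+1}·y_i:
  157, -34, 64, 108  ⇒  2A = 295, A = 147.5.
Then Σ (y_i + y_{i+1})·c_i = 5190, so ȳ = 5190 / (6·147.5) = 346/59.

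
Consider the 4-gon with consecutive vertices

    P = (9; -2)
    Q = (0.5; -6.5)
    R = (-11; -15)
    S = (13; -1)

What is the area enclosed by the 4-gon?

Apply the shoelace (surveyor's) formula: 2A = Σ (x_i·y_{i+1} − x_{i+1}·y_i), indices taken mod 4.
P→Q: (9)(-6.5) − (0.5)(-2) = -57.5
Q→R: (0.5)(-15) − (-11)(-6.5) = -79
R→S: (-11)(-1) − (13)(-15) = 206
S→P: (13)(-2) − (9)(-1) = -17
Σ = 52.5
Area = |Σ|/2 = 26.25.

26.25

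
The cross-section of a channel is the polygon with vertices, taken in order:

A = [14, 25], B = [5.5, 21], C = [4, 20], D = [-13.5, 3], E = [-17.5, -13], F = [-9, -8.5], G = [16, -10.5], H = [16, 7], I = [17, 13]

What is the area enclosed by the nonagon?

A→B: (14)(21) − (5.5)(25) = 156.5
B→C: (5.5)(20) − (4)(21) = 26
C→D: (4)(3) − (-13.5)(20) = 282
D→E: (-13.5)(-13) − (-17.5)(3) = 228
E→F: (-17.5)(-8.5) − (-9)(-13) = 31.75
F→G: (-9)(-10.5) − (16)(-8.5) = 230.5
G→H: (16)(7) − (16)(-10.5) = 280
H→I: (16)(13) − (17)(7) = 89
I→A: (17)(25) − (14)(13) = 243
Σ = 1566.75
Area = |Σ|/2 = 783.375.

783.375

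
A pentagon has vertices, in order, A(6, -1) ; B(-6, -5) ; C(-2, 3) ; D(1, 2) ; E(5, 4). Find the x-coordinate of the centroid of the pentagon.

Apply Gauss's area formula. First the cross-terms c_i = x_i·y_{i+1} − x_{i+1}·y_i:
  -36, -28, -7, -6, -29  ⇒  2A = -106, A = -53.
Then Σ (x_i + x_{i+1})·c_i = -124, so x̄ = -124 / (6·(-53)) = 62/159.

62/159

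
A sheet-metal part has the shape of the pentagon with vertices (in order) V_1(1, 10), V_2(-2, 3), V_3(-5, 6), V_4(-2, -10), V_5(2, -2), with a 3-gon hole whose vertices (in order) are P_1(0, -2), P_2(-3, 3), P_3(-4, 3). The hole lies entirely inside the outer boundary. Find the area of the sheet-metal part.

64.5

Outer boundary:
Cross-terms: 23, 3, 62, 24, 22  ⇒  Σ = 134
Area = |Σ|/2 = 67.
Hole:
Apply Gauss's area formula: 2A = Σ (x_i·y_{i+1} − x_{i+1}·y_i), indices taken mod 3.
Σ = (-6) + (3) + (8) = 5
Area = |Σ|/2 = 2.5.
Net area = 67 − 2.5 = 64.5.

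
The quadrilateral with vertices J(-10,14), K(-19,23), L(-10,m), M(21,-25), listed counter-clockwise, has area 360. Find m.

-4

Write out the shoelace sum; only the two edges meeting at L involve m:
2·Area = [((-19)·m − (-10)·23) + ((-10)·(-25) − 21·m)] + 80
       = -40·m + 560 = 720
⇒ m = -4.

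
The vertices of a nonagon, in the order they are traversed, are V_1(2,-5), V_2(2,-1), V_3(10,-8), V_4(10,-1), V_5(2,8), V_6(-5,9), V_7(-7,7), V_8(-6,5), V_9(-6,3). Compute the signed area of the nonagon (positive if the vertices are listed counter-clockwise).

141.5

Apply the shoelace formula: 2A = Σ (x_i·y_{i+1} − x_{i+1}·y_i), indices taken mod 9.
V_1→V_2: (2)(-1) − (2)(-5) = 8
V_2→V_3: (2)(-8) − (10)(-1) = -6
V_3→V_4: (10)(-1) − (10)(-8) = 70
V_4→V_5: (10)(8) − (2)(-1) = 82
V_5→V_6: (2)(9) − (-5)(8) = 58
V_6→V_7: (-5)(7) − (-7)(9) = 28
V_7→V_8: (-7)(5) − (-6)(7) = 7
V_8→V_9: (-6)(3) − (-6)(5) = 12
V_9→V_1: (-6)(-5) − (2)(3) = 24
Σ = 283
Signed area = Σ/2 = 141.5 (positive ⇒ counter-clockwise traversal).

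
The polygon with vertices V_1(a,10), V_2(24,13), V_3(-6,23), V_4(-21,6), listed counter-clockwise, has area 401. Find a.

25

The doubled signed area Σ (x_i y_{i+1} − x_{i+1} y_i) is linear in a.
With a=0 it equals 627; the coefficient of a is 7 (from the two edges through V_1).
So 7·a + 627 = 2·401 = 802 ⇒ a = 25.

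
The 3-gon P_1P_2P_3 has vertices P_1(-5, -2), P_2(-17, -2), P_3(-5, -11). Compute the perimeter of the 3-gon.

|P_1P_2| = √((-12)² + (0)²) = √144 = 12
|P_2P_3| = √((12)² + (-9)²) = √225 = 15
|P_3P_1| = √((0)² + (9)²) = √81 = 9
Perimeter = 12 + 15 + 9 = 36.

36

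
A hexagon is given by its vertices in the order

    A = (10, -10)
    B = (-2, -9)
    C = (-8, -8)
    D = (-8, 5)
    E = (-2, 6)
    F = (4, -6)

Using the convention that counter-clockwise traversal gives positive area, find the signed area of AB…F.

Σ = (-110) + (-56) + (-104) + (-38) + (-12) + (20) = -300
Signed area = Σ/2 = -150 (negative ⇒ clockwise traversal).

-150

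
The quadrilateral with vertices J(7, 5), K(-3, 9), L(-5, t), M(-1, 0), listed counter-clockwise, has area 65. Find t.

Write out the shoelace sum; only the two edges meeting at L involve t:
2·Area = [((-3)·t − (-5)·9) + ((-5)·0 − (-1)·t)] + 73
       = -2·t + 118 = 130
⇒ t = -6.

-6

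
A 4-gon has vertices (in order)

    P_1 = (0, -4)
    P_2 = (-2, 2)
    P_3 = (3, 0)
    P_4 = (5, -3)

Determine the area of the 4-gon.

21.5

Cross-terms: -8, -6, -9, -20  ⇒  Σ = -43
Area = |Σ|/2 = 21.5.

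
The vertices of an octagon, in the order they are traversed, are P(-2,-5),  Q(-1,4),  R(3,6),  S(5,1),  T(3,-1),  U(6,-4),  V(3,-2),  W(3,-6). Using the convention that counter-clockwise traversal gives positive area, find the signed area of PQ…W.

-55.5

Apply Gauss's area formula: 2A = Σ (x_i·y_{i+1} − x_{i+1}·y_i), indices taken mod 8.
Σ = (-13) + (-18) + (-27) + (-8) + (-6) + (0) + (-12) + (-27) = -111
Signed area = Σ/2 = -55.5 (negative ⇒ clockwise traversal).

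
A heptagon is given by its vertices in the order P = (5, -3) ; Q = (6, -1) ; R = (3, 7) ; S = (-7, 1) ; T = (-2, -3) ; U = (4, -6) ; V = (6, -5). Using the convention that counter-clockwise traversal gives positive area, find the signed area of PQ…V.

Apply Gauss's area formula: 2A = Σ (x_i·y_{i+1} − x_{i+1}·y_i), indices taken mod 7.
P→Q: (5)(-1) − (6)(-3) = 13
Q→R: (6)(7) − (3)(-1) = 45
R→S: (3)(1) − (-7)(7) = 52
S→T: (-7)(-3) − (-2)(1) = 23
T→U: (-2)(-6) − (4)(-3) = 24
U→V: (4)(-5) − (6)(-6) = 16
V→P: (6)(-3) − (5)(-5) = 7
Σ = 180
Signed area = Σ/2 = 90 (positive ⇒ counter-clockwise traversal).

90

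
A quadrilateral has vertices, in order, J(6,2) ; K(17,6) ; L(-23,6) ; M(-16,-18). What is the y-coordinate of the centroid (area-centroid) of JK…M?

Apply the shoelace (surveyor's) formula. First the cross-terms c_i = x_i·y_{i+1} − x_{i+1}·y_i:
  2, 240, 510, 76  ⇒  2A = 828, A = 414.
Then Σ (y_i + y_{i+1})·c_i = -4440, so ȳ = -4440 / (6·414) = -370/207.

-370/207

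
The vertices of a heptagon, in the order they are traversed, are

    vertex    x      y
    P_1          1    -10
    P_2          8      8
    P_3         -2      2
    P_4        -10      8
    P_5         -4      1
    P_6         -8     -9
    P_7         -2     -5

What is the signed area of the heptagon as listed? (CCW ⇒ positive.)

P_1→P_2: (1)(8) − (8)(-10) = 88
P_2→P_3: (8)(2) − (-2)(8) = 32
P_3→P_4: (-2)(8) − (-10)(2) = 4
P_4→P_5: (-10)(1) − (-4)(8) = 22
P_5→P_6: (-4)(-9) − (-8)(1) = 44
P_6→P_7: (-8)(-5) − (-2)(-9) = 22
P_7→P_1: (-2)(-10) − (1)(-5) = 25
Σ = 237
Signed area = Σ/2 = 118.5 (positive ⇒ counter-clockwise traversal).

118.5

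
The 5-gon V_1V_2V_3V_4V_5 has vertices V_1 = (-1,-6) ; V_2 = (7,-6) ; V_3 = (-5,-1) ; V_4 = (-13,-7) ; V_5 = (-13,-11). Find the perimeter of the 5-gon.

|V_1V_2| = √((8)² + (0)²) = √64 = 8
|V_2V_3| = √((-12)² + (5)²) = √169 = 13
|V_3V_4| = √((-8)² + (-6)²) = √100 = 10
|V_4V_5| = √((0)² + (-4)²) = √16 = 4
|V_5V_1| = √((12)² + (5)²) = √169 = 13
Perimeter = 8 + 13 + 10 + 4 + 13 = 48.

48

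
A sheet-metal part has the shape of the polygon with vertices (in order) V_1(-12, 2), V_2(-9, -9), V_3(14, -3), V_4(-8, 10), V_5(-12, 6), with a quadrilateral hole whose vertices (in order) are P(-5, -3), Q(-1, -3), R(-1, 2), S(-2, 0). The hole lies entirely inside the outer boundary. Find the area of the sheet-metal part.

249

Outer boundary:
Apply Gauss's area formula: 2A = Σ (x_i·y_{i+1} − x_{i+1}·y_i), indices taken mod 5.
Σ = (126) + (153) + (116) + (72) + (48) = 515
Area = |Σ|/2 = 257.5.
Hole:
Σ = (12) + (-5) + (4) + (6) = 17
Area = |Σ|/2 = 8.5.
Net area = 257.5 − 8.5 = 249.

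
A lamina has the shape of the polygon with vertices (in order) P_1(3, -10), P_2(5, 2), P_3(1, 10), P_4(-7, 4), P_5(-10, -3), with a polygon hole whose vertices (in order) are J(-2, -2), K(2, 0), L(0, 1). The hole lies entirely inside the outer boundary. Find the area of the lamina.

Outer boundary:
Apply Gauss's area formula: 2A = Σ (x_i·y_{i+1} − x_{i+1}·y_i), indices taken mod 5.
P_1→P_2: (3)(2) − (5)(-10) = 56
P_2→P_3: (5)(10) − (1)(2) = 48
P_3→P_4: (1)(4) − (-7)(10) = 74
P_4→P_5: (-7)(-3) − (-10)(4) = 61
P_5→P_1: (-10)(-10) − (3)(-3) = 109
Σ = 348
Area = |Σ|/2 = 174.
Hole:
Cross-terms: 4, 2, 2  ⇒  Σ = 8
Area = |Σ|/2 = 4.
Net area = 174 − 4 = 170.

170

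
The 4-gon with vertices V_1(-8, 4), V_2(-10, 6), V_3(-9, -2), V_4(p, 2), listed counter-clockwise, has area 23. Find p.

-3

Write out the shoelace sum; only the two edges meeting at V_4 involve p:
2·Area = [((-9)·2 − p·(-2)) + (p·4 − (-8)·2)] + 66
       = 6·p + 64 = 46
⇒ p = -3.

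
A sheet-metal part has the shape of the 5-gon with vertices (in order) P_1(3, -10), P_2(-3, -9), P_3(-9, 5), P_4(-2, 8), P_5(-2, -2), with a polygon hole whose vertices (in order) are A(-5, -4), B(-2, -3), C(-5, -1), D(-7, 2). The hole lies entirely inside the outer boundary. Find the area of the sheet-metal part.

77

Outer boundary:
Apply the shoelace (surveyor's) formula: 2A = Σ (x_i·y_{i+1} − x_{i+1}·y_i), indices taken mod 5.
Σ = (-57) + (-96) + (-62) + (20) + (26) = -169
Area = |Σ|/2 = 84.5.
Hole:
A→B: (-5)(-3) − (-2)(-4) = 7
B→C: (-2)(-1) − (-5)(-3) = -13
C→D: (-5)(2) − (-7)(-1) = -17
D→A: (-7)(-4) − (-5)(2) = 38
Σ = 15
Area = |Σ|/2 = 7.5.
Net area = 84.5 − 7.5 = 77.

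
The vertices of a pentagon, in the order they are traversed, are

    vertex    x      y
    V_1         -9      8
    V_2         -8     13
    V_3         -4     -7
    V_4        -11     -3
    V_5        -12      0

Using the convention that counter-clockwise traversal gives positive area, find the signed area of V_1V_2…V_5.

-71

Apply Gauss's area formula: 2A = Σ (x_i·y_{i+1} − x_{i+1}·y_i), indices taken mod 5.
Σ = (-53) + (108) + (-65) + (-36) + (-96) = -142
Signed area = Σ/2 = -71 (negative ⇒ clockwise traversal).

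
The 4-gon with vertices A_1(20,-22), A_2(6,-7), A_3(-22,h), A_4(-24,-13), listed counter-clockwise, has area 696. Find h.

16

Write out the shoelace sum; only the two edges meeting at A_3 involve h:
2·Area = [(6·h − (-22)·(-7)) + ((-22)·(-13) − (-24)·h)] + 780
       = 30·h + 912 = 1392
⇒ h = 16.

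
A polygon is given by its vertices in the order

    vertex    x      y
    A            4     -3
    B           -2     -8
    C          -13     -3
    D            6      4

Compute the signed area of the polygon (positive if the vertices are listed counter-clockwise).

Apply Gauss's area formula: 2A = Σ (x_i·y_{i+1} − x_{i+1}·y_i), indices taken mod 4.
Cross-terms: -38, -98, -34, -34  ⇒  Σ = -204
Signed area = Σ/2 = -102 (negative ⇒ clockwise traversal).

-102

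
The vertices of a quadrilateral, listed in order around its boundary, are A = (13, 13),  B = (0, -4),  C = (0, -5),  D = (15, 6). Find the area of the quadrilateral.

Apply the shoelace formula: 2A = Σ (x_i·y_{i+1} − x_{i+1}·y_i), indices taken mod 4.
Σ = (-52) + (0) + (75) + (117) = 140
Area = |Σ|/2 = 70.

70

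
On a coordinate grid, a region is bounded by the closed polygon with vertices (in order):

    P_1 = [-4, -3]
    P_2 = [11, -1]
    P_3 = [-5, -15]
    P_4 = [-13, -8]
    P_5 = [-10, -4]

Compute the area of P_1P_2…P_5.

151

Apply Gauss's area formula: 2A = Σ (x_i·y_{i+1} − x_{i+1}·y_i), indices taken mod 5.
Σ = (37) + (-170) + (-155) + (-28) + (14) = -302
Area = |Σ|/2 = 151.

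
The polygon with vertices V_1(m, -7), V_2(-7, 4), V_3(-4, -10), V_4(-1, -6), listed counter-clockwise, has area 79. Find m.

The doubled signed area Σ (x_i y_{i+1} − x_{i+1} y_i) is linear in m.
With m=0 it equals 58; the coefficient of m is 10 (from the two edges through V_1).
So 10·m + 58 = 2·79 = 158 ⇒ m = 10.

10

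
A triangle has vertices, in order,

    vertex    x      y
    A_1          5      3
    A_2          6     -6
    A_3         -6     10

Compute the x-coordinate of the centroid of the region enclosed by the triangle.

5/3

Apply Gauss's area formula. First the cross-terms c_i = x_i·y_{i+1} − x_{i+1}·y_i:
  -48, 24, -68  ⇒  2A = -92, A = -46.
Then Σ (x_i + x_{i+1})·c_i = -460, so x̄ = -460 / (6·(-46)) = 5/3.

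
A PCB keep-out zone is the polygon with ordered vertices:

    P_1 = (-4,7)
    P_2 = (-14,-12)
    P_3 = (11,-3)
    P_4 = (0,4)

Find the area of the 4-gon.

Apply the shoelace formula: 2A = Σ (x_i·y_{i+1} − x_{i+1}·y_i), indices taken mod 4.
Cross-terms: 146, 174, 44, 16  ⇒  Σ = 380
Area = |Σ|/2 = 190.

190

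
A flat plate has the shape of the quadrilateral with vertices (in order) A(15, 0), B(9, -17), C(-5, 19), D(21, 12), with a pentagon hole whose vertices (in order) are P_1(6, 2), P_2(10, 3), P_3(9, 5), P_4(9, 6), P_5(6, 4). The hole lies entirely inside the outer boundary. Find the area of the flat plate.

Outer boundary:
Apply the surveyor's formula: 2A = Σ (x_i·y_{i+1} − x_{i+1}·y_i), indices taken mod 4.
A→B: (15)(-17) − (9)(0) = -255
B→C: (9)(19) − (-5)(-17) = 86
C→D: (-5)(12) − (21)(19) = -459
D→A: (21)(0) − (15)(12) = -180
Σ = -808
Area = |Σ|/2 = 404.
Hole:
P_1→P_2: (6)(3) − (10)(2) = -2
P_2→P_3: (10)(5) − (9)(3) = 23
P_3→P_4: (9)(6) − (9)(5) = 9
P_4→P_5: (9)(4) − (6)(6) = 0
P_5→P_1: (6)(2) − (6)(4) = -12
Σ = 18
Area = |Σ|/2 = 9.
Net area = 404 − 9 = 395.

395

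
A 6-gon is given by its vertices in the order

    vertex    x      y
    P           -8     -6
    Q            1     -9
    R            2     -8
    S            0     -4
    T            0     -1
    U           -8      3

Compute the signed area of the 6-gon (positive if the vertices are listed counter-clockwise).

Apply the shoelace (surveyor's) formula: 2A = Σ (x_i·y_{i+1} − x_{i+1}·y_i), indices taken mod 6.
P→Q: (-8)(-9) − (1)(-6) = 78
Q→R: (1)(-8) − (2)(-9) = 10
R→S: (2)(-4) − (0)(-8) = -8
S→T: (0)(-1) − (0)(-4) = 0
T→U: (0)(3) − (-8)(-1) = -8
U→P: (-8)(-6) − (-8)(3) = 72
Σ = 144
Signed area = Σ/2 = 72 (positive ⇒ counter-clockwise traversal).

72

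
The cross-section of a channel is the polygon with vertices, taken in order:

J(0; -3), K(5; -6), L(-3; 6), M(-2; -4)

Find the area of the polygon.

28.5

Σ = (15) + (12) + (24) + (6) = 57
Area = |Σ|/2 = 28.5.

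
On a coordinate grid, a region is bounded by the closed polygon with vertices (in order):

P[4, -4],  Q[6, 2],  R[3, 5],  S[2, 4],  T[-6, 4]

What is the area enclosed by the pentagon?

49

Apply the shoelace (surveyor's) formula: 2A = Σ (x_i·y_{i+1} − x_{i+1}·y_i), indices taken mod 5.
Σ = (32) + (24) + (2) + (32) + (8) = 98
Area = |Σ|/2 = 49.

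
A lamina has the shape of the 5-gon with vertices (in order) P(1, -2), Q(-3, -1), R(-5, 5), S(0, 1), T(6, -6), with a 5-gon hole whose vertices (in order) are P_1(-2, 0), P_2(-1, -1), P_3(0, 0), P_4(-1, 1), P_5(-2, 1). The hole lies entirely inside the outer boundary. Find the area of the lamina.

19.5

Outer boundary:
Σ = (-7) + (-20) + (-5) + (-6) + (-6) = -44
Area = |Σ|/2 = 22.
Hole:
Apply the surveyor's formula: 2A = Σ (x_i·y_{i+1} − x_{i+1}·y_i), indices taken mod 5.
Σ = (2) + (0) + (0) + (1) + (2) = 5
Area = |Σ|/2 = 2.5.
Net area = 22 − 2.5 = 19.5.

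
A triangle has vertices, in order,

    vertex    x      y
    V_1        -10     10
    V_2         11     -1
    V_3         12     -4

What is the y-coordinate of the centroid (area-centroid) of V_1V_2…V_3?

Apply Gauss's area formula. First the cross-terms c_i = x_i·y_{i+1} − x_{i+1}·y_i:
  -100, -32, 80  ⇒  2A = -52, A = -26.
Then Σ (y_i + y_{i+1})·c_i = -260, so ȳ = -260 / (6·(-26)) = 5/3.

5/3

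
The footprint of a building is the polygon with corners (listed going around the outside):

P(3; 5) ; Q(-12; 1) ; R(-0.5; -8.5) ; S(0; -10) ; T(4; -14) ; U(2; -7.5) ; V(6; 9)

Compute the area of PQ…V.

137.25

Cross-terms: 63, 102.5, 5, 40, -2, 63, 3  ⇒  Σ = 274.5
Area = |Σ|/2 = 137.25.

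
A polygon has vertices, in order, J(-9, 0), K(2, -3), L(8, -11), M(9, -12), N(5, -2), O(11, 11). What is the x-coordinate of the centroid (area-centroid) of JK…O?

38/15

Apply Gauss's area formula. First the cross-terms c_i = x_i·y_{i+1} − x_{i+1}·y_i:
  27, 2, 3, 42, 77, 99  ⇒  2A = 250, A = 125.
Then Σ (x_i + x_{i+1})·c_i = 1900, so x̄ = 1900 / (6·125) = 38/15.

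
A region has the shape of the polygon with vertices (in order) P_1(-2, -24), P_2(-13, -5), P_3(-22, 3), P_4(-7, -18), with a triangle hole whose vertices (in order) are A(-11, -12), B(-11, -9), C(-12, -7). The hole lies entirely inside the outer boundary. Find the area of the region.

Outer boundary:
Apply the shoelace (surveyor's) formula: 2A = Σ (x_i·y_{i+1} − x_{i+1}·y_i), indices taken mod 4.
P_1→P_2: (-2)(-5) − (-13)(-24) = -302
P_2→P_3: (-13)(3) − (-22)(-5) = -149
P_3→P_4: (-22)(-18) − (-7)(3) = 417
P_4→P_1: (-7)(-24) − (-2)(-18) = 132
Σ = 98
Area = |Σ|/2 = 49.
Hole:
Σ = (-33) + (-31) + (67) = 3
Area = |Σ|/2 = 1.5.
Net area = 49 − 1.5 = 47.5.

47.5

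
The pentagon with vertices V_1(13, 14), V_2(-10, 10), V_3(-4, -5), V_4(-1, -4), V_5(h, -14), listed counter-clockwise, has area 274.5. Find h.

-1

The doubled signed area Σ (x_i y_{i+1} − x_{i+1} y_i) is linear in h.
With h=0 it equals 567; the coefficient of h is 18 (from the two edges through V_5).
So 18·h + 567 = 2·274.5 = 549 ⇒ h = -1.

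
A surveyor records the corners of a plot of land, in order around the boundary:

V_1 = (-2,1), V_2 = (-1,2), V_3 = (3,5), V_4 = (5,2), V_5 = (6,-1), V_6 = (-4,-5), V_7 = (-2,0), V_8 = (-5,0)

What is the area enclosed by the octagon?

Σ = (-3) + (-11) + (-19) + (-17) + (-34) + (-10) + (0) + (-5) = -99
Area = |Σ|/2 = 49.5.

49.5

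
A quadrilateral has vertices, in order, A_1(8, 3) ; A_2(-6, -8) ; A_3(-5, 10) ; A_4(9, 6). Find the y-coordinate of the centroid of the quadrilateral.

99/41

Apply the shoelace (surveyor's) formula. First the cross-terms c_i = x_i·y_{i+1} − x_{i+1}·y_i:
  -46, -100, -120, -21  ⇒  2A = -287, A = -143.5.
Then Σ (y_i + y_{i+1})·c_i = -2079, so ȳ = -2079 / (6·(-143.5)) = 99/41.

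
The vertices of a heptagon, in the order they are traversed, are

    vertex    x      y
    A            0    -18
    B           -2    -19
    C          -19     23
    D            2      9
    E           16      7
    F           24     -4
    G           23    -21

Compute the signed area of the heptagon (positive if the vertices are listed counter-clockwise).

Apply the shoelace (surveyor's) formula: 2A = Σ (x_i·y_{i+1} − x_{i+1}·y_i), indices taken mod 7.
A→B: (0)(-19) − (-2)(-18) = -36
B→C: (-2)(23) − (-19)(-19) = -407
C→D: (-19)(9) − (2)(23) = -217
D→E: (2)(7) − (16)(9) = -130
E→F: (16)(-4) − (24)(7) = -232
F→G: (24)(-21) − (23)(-4) = -412
G→A: (23)(-18) − (0)(-21) = -414
Σ = -1848
Signed area = Σ/2 = -924 (negative ⇒ clockwise traversal).

-924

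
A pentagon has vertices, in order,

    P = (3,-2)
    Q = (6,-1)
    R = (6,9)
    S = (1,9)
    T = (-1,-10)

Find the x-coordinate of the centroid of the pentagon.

236/87

Apply the surveyor's formula. First the cross-terms c_i = x_i·y_{i+1} − x_{i+1}·y_i:
  9, 60, 45, -1, 32  ⇒  2A = 145, A = 72.5.
Then Σ (x_i + x_{i+1})·c_i = 1180, so x̄ = 1180 / (6·72.5) = 236/87.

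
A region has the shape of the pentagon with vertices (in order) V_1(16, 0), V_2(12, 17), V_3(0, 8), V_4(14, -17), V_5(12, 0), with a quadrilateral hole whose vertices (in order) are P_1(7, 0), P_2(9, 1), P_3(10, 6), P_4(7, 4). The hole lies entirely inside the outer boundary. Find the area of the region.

219.5

Outer boundary:
Apply the shoelace formula: 2A = Σ (x_i·y_{i+1} − x_{i+1}·y_i), indices taken mod 5.
Σ = (272) + (96) + (-112) + (204) + (0) = 460
Area = |Σ|/2 = 230.
Hole:
P_1→P_2: (7)(1) − (9)(0) = 7
P_2→P_3: (9)(6) − (10)(1) = 44
P_3→P_4: (10)(4) − (7)(6) = -2
P_4→P_1: (7)(0) − (7)(4) = -28
Σ = 21
Area = |Σ|/2 = 10.5.
Net area = 230 − 10.5 = 219.5.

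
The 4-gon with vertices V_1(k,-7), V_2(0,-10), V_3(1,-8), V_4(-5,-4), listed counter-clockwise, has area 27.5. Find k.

-9

Write out the shoelace sum; only the two edges meeting at V_1 involve k:
2·Area = [((-5)·(-7) − k·(-4)) + (k·(-10) − 0·(-7))] + -34
       = -6·k + 1 = 55
⇒ k = -9.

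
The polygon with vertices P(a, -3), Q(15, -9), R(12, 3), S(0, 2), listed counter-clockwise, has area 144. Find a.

The doubled signed area Σ (x_i y_{i+1} − x_{i+1} y_i) is linear in a.
With a=0 it equals 222; the coefficient of a is -11 (from the two edges through P).
So -11·a + 222 = 2·144 = 288 ⇒ a = -6.

-6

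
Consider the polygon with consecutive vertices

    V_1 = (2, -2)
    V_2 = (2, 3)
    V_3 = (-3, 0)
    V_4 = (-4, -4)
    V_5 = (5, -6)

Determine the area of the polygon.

38.5

Apply Gauss's area formula: 2A = Σ (x_i·y_{i+1} − x_{i+1}·y_i), indices taken mod 5.
V_1→V_2: (2)(3) − (2)(-2) = 10
V_2→V_3: (2)(0) − (-3)(3) = 9
V_3→V_4: (-3)(-4) − (-4)(0) = 12
V_4→V_5: (-4)(-6) − (5)(-4) = 44
V_5→V_1: (5)(-2) − (2)(-6) = 2
Σ = 77
Area = |Σ|/2 = 38.5.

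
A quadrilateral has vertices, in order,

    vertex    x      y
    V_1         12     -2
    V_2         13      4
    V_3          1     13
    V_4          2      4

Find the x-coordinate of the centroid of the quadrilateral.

6.8

Apply the shoelace (surveyor's) formula. First the cross-terms c_i = x_i·y_{i+1} − x_{i+1}·y_i:
  74, 165, -22, -52  ⇒  2A = 165, A = 82.5.
Then Σ (x_i + x_{i+1})·c_i = 3366, so x̄ = 3366 / (6·82.5) = 6.8.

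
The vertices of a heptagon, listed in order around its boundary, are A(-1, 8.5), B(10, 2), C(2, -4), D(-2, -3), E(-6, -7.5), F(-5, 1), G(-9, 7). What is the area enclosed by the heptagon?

143.5

Apply the shoelace (surveyor's) formula: 2A = Σ (x_i·y_{i+1} − x_{i+1}·y_i), indices taken mod 7.
Σ = (-87) + (-44) + (-14) + (-3) + (-43.5) + (-26) + (-69.5) = -287
Area = |Σ|/2 = 143.5.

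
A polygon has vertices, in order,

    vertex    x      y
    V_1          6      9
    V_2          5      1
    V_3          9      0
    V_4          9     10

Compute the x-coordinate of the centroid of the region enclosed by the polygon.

Apply the shoelace (surveyor's) formula. First the cross-terms c_i = x_i·y_{i+1} − x_{i+1}·y_i:
  -39, -9, 90, 21  ⇒  2A = 63, A = 31.5.
Then Σ (x_i + x_{i+1})·c_i = 1380, so x̄ = 1380 / (6·31.5) = 460/63.

460/63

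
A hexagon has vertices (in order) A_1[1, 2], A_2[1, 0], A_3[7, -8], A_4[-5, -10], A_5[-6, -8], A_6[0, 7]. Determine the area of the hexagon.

A_1→A_2: (1)(0) − (1)(2) = -2
A_2→A_3: (1)(-8) − (7)(0) = -8
A_3→A_4: (7)(-10) − (-5)(-8) = -110
A_4→A_5: (-5)(-8) − (-6)(-10) = -20
A_5→A_6: (-6)(7) − (0)(-8) = -42
A_6→A_1: (0)(2) − (1)(7) = -7
Σ = -189
Area = |Σ|/2 = 94.5.

94.5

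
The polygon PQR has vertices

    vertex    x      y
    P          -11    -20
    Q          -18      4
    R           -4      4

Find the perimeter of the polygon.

|PQ| = √((-7)² + (24)²) = √625 = 25
|QR| = √((14)² + (0)²) = √196 = 14
|RP| = √((-7)² + (-24)²) = √625 = 25
Perimeter = 25 + 14 + 25 = 64.

64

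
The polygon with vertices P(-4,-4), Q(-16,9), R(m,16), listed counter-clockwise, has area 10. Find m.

-24

Write out the shoelace sum; only the two edges meeting at R involve m:
2·Area = [((-16)·16 − m·9) + (m·(-4) − (-4)·16)] + -100
       = -13·m + -292 = 20
⇒ m = -24.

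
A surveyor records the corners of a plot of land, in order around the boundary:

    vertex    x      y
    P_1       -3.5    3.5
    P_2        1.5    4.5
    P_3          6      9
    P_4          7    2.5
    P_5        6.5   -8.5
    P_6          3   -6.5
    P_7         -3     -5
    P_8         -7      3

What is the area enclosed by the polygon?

Apply the shoelace formula: 2A = Σ (x_i·y_{i+1} − x_{i+1}·y_i), indices taken mod 8.
Σ = (-21) + (-13.5) + (-48) + (-75.75) + (-16.75) + (-34.5) + (-44) + (-14) = -267.5
Area = |Σ|/2 = 133.75.

133.75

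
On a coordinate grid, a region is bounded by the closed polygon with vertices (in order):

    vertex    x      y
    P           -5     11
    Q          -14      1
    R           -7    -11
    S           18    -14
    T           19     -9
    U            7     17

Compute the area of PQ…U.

Apply Gauss's area formula: 2A = Σ (x_i·y_{i+1} − x_{i+1}·y_i), indices taken mod 6.
P→Q: (-5)(1) − (-14)(11) = 149
Q→R: (-14)(-11) − (-7)(1) = 161
R→S: (-7)(-14) − (18)(-11) = 296
S→T: (18)(-9) − (19)(-14) = 104
T→U: (19)(17) − (7)(-9) = 386
U→P: (7)(11) − (-5)(17) = 162
Σ = 1258
Area = |Σ|/2 = 629.

629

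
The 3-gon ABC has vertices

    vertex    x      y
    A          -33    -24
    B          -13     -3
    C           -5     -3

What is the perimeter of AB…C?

72

|AB| = √((20)² + (21)²) = √841 = 29
|BC| = √((8)² + (0)²) = √64 = 8
|CA| = √((-28)² + (-21)²) = √1225 = 35
Perimeter = 29 + 8 + 35 = 72.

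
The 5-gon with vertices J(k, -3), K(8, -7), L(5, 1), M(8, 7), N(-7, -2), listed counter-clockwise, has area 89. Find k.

-6

The doubled signed area Σ (x_i y_{i+1} − x_{i+1} y_i) is linear in k.
With k=0 it equals 148; the coefficient of k is -5 (from the two edges through J).
So -5·k + 148 = 2·89 = 178 ⇒ k = -6.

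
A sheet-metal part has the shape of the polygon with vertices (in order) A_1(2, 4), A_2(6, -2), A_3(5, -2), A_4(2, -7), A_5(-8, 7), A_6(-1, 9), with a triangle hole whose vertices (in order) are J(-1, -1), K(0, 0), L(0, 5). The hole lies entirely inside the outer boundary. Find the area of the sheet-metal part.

92.5

Outer boundary:
Apply the shoelace (surveyor's) formula: 2A = Σ (x_i·y_{i+1} − x_{i+1}·y_i), indices taken mod 6.
Σ = (-28) + (-2) + (-31) + (-42) + (-65) + (-22) = -190
Area = |Σ|/2 = 95.
Hole:
Apply the surveyor's formula: 2A = Σ (x_i·y_{i+1} − x_{i+1}·y_i), indices taken mod 3.
Σ = (0) + (0) + (5) = 5
Area = |Σ|/2 = 2.5.
Net area = 95 − 2.5 = 92.5.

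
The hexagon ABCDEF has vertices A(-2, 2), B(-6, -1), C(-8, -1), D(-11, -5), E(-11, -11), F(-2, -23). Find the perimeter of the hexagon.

|AB| = √((-4)² + (-3)²) = √25 = 5
|BC| = √((-2)² + (0)²) = √4 = 2
|CD| = √((-3)² + (-4)²) = √25 = 5
|DE| = √((0)² + (-6)²) = √36 = 6
|EF| = √((9)² + (-12)²) = √225 = 15
|FA| = √((0)² + (25)²) = √625 = 25
Perimeter = 5 + 2 + 5 + 6 + 15 + 25 = 58.

58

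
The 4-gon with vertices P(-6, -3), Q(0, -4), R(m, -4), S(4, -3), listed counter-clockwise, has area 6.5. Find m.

The doubled signed area Σ (x_i y_{i+1} − x_{i+1} y_i) is linear in m.
With m=0 it equals 10; the coefficient of m is 1 (from the two edges through R).
So 1·m + 10 = 2·6.5 = 13 ⇒ m = 3.

3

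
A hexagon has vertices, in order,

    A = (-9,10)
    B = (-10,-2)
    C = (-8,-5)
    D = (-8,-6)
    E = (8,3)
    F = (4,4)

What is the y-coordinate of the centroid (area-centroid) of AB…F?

25/12

Apply Gauss's area formula. First the cross-terms c_i = x_i·y_{i+1} − x_{i+1}·y_i:
  118, 34, 8, 24, 20, 76  ⇒  2A = 280, A = 140.
Then Σ (y_i + y_{i+1})·c_i = 1750, so ȳ = 1750 / (6·140) = 25/12.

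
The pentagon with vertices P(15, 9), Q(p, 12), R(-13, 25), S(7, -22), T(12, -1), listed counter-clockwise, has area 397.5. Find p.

-2

The doubled signed area Σ (x_i y_{i+1} − x_{i+1} y_i) is linear in p.
With p=0 it equals 827; the coefficient of p is 16 (from the two edges through Q).
So 16·p + 827 = 2·397.5 = 795 ⇒ p = -2.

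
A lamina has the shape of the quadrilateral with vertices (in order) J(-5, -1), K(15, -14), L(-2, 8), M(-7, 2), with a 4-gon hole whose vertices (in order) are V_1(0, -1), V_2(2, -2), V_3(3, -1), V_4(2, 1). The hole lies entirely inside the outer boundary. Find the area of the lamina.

118.5

Outer boundary:
Cross-terms: 85, 92, 52, 17  ⇒  Σ = 246
Area = |Σ|/2 = 123.
Hole:
V_1→V_2: (0)(-2) − (2)(-1) = 2
V_2→V_3: (2)(-1) − (3)(-2) = 4
V_3→V_4: (3)(1) − (2)(-1) = 5
V_4→V_1: (2)(-1) − (0)(1) = -2
Σ = 9
Area = |Σ|/2 = 4.5.
Net area = 123 − 4.5 = 118.5.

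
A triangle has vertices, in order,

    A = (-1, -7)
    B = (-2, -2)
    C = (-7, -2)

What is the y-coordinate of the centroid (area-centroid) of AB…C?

-11/3

Apply Gauss's area formula. First the cross-terms c_i = x_i·y_{i+1} − x_{i+1}·y_i:
  -12, -10, 47  ⇒  2A = 25, A = 12.5.
Then Σ (y_i + y_{i+1})·c_i = -275, so ȳ = -275 / (6·12.5) = -11/3.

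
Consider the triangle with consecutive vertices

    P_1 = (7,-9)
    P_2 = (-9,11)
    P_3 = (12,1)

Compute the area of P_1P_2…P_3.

130

Apply the shoelace (surveyor's) formula: 2A = Σ (x_i·y_{i+1} − x_{i+1}·y_i), indices taken mod 3.
P_1→P_2: (7)(11) − (-9)(-9) = -4
P_2→P_3: (-9)(1) − (12)(11) = -141
P_3→P_1: (12)(-9) − (7)(1) = -115
Σ = -260
Area = |Σ|/2 = 130.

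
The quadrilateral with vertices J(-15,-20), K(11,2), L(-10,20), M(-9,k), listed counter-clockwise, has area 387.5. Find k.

Write out the shoelace sum; only the two edges meeting at M involve k:
2·Area = [((-10)·k − (-9)·20) + ((-9)·(-20) − (-15)·k)] + 430
       = 5·k + 790 = 775
⇒ k = -3.

-3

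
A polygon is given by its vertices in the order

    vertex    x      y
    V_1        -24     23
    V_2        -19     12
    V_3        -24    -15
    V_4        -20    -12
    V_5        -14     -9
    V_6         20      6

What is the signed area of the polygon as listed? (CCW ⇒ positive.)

Apply the shoelace (surveyor's) formula: 2A = Σ (x_i·y_{i+1} − x_{i+1}·y_i), indices taken mod 6.
Σ = (149) + (573) + (-12) + (12) + (96) + (604) = 1422
Signed area = Σ/2 = 711 (positive ⇒ counter-clockwise traversal).

711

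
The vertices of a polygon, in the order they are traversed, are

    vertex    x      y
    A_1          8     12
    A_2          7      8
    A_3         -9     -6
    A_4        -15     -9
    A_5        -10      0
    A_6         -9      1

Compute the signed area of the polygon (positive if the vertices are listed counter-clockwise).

Apply Gauss's area formula: 2A = Σ (x_i·y_{i+1} − x_{i+1}·y_i), indices taken mod 6.
Σ = (-20) + (30) + (-9) + (-90) + (-10) + (-116) = -215
Signed area = Σ/2 = -107.5 (negative ⇒ clockwise traversal).

-107.5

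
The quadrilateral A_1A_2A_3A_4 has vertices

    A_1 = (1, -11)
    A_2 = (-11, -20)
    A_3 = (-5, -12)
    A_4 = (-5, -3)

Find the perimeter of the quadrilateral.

44

|A_1A_2| = √((-12)² + (-9)²) = √225 = 15
|A_2A_3| = √((6)² + (8)²) = √100 = 10
|A_3A_4| = √((0)² + (9)²) = √81 = 9
|A_4A_1| = √((6)² + (-8)²) = √100 = 10
Perimeter = 15 + 10 + 9 + 10 = 44.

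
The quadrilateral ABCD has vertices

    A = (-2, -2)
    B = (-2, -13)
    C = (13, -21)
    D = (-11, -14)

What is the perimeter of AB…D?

|AB| = √((0)² + (-11)²) = √121 = 11
|BC| = √((15)² + (-8)²) = √289 = 17
|CD| = √((-24)² + (7)²) = √625 = 25
|DA| = √((9)² + (12)²) = √225 = 15
Perimeter = 11 + 17 + 25 + 15 = 68.

68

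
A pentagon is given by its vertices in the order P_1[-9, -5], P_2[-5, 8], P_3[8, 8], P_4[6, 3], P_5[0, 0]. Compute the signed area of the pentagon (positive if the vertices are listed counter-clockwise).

Apply the surveyor's formula: 2A = Σ (x_i·y_{i+1} − x_{i+1}·y_i), indices taken mod 5.
Σ = (-97) + (-104) + (-24) + (0) + (0) = -225
Signed area = Σ/2 = -112.5 (negative ⇒ clockwise traversal).

-112.5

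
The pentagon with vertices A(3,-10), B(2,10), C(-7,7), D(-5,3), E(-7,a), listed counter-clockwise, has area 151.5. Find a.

Write out the shoelace sum; only the two edges meeting at E involve a:
2·Area = [((-5)·a − (-7)·3) + ((-7)·(-10) − 3·a)] + 148
       = -8·a + 239 = 303
⇒ a = -8.

-8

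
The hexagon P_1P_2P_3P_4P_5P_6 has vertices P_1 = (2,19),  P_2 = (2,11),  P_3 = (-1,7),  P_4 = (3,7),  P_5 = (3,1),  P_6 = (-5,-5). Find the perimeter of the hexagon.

|P_1P_2| = √((0)² + (-8)²) = √64 = 8
|P_2P_3| = √((-3)² + (-4)²) = √25 = 5
|P_3P_4| = √((4)² + (0)²) = √16 = 4
|P_4P_5| = √((0)² + (-6)²) = √36 = 6
|P_5P_6| = √((-8)² + (-6)²) = √100 = 10
|P_6P_1| = √((7)² + (24)²) = √625 = 25
Perimeter = 8 + 5 + 4 + 6 + 10 + 25 = 58.

58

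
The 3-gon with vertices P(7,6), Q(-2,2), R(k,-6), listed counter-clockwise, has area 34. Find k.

-3

The doubled signed area Σ (x_i y_{i+1} − x_{i+1} y_i) is linear in k.
With k=0 it equals 80; the coefficient of k is 4 (from the two edges through R).
So 4·k + 80 = 2·34 = 68 ⇒ k = -3.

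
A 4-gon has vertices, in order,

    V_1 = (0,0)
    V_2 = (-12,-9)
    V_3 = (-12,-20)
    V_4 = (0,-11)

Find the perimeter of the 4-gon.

|V_1V_2| = √((-12)² + (-9)²) = √225 = 15
|V_2V_3| = √((0)² + (-11)²) = √121 = 11
|V_3V_4| = √((12)² + (9)²) = √225 = 15
|V_4V_1| = √((0)² + (11)²) = √121 = 11
Perimeter = 15 + 11 + 15 + 11 = 52.

52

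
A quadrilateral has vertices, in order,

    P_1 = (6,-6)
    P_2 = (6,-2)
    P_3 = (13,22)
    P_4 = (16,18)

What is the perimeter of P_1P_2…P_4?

60

|P_1P_2| = √((0)² + (4)²) = √16 = 4
|P_2P_3| = √((7)² + (24)²) = √625 = 25
|P_3P_4| = √((3)² + (-4)²) = √25 = 5
|P_4P_1| = √((-10)² + (-24)²) = √676 = 26
Perimeter = 4 + 25 + 5 + 26 = 60.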